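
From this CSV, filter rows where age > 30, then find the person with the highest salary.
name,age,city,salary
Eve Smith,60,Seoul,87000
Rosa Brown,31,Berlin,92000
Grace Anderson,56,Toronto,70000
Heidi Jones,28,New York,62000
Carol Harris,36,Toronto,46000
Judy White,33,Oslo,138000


Filter: age > 30
Sort by: salary (descending)

Filtered records (5):
  Judy White, age 33, salary $138000
  Rosa Brown, age 31, salary $92000
  Eve Smith, age 60, salary $87000
  Grace Anderson, age 56, salary $70000
  Carol Harris, age 36, salary $46000

Highest salary: Judy White ($138000)

Judy White


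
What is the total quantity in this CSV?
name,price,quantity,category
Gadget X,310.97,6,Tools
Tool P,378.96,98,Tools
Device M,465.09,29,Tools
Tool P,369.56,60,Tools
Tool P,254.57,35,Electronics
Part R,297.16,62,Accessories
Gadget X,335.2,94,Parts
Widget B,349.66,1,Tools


Computing total quantity:
Values: [6, 98, 29, 60, 35, 62, 94, 1]
Sum = 385

385


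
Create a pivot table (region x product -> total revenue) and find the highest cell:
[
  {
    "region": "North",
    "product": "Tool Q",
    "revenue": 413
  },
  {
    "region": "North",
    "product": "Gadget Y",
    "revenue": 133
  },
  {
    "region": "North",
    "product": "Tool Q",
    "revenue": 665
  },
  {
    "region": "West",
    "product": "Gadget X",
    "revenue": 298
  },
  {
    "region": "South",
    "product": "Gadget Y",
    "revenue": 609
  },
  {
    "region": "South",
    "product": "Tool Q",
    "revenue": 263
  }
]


Pivot: region (rows) x product (columns) -> total revenue

     Gadget X      Gadget Y      Tool Q      
North            0           133          1078  
South            0           609           263  
West           298             0             0  

Highest: North / Tool Q = $1078

North / Tool Q = $1078


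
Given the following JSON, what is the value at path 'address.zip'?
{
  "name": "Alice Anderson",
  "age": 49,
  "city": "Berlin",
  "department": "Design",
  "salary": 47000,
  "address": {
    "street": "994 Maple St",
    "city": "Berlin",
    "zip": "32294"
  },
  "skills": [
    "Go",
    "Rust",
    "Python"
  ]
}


Query: address.zip
Path: address -> zip
Value: 32294

32294


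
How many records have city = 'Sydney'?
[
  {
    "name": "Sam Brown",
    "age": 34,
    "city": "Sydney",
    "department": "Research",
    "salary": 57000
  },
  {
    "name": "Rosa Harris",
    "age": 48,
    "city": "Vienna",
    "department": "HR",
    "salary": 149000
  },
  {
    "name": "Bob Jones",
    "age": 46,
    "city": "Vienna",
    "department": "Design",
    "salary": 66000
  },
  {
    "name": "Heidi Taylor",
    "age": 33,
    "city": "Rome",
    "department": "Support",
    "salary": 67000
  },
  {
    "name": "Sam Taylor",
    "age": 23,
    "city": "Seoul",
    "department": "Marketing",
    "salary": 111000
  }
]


Data: 5 records
Condition: city = 'Sydney'

Checking each record:
  Sam Brown: Sydney MATCH
  Rosa Harris: Vienna
  Bob Jones: Vienna
  Heidi Taylor: Rome
  Sam Taylor: Seoul

Count: 1

1


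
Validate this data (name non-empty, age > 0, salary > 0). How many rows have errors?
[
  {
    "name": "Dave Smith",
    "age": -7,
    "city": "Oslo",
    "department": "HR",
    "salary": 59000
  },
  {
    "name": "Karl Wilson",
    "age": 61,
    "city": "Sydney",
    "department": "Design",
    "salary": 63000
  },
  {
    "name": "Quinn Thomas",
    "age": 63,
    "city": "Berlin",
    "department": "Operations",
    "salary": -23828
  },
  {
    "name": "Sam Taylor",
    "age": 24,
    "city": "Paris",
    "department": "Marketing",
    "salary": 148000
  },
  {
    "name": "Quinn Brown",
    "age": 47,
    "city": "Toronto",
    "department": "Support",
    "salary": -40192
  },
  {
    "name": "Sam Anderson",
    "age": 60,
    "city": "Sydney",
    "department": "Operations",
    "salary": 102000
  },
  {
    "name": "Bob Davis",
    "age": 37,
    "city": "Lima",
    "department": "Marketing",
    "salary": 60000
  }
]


Validating 7 records:
Rules: name non-empty, age > 0, salary > 0

  Row 1 (Dave Smith): negative age: -7
  Row 2 (Karl Wilson): OK
  Row 3 (Quinn Thomas): negative salary: -23828
  Row 4 (Sam Taylor): OK
  Row 5 (Quinn Brown): negative salary: -40192
  Row 6 (Sam Anderson): OK
  Row 7 (Bob Davis): OK

Total errors: 3

3 errors


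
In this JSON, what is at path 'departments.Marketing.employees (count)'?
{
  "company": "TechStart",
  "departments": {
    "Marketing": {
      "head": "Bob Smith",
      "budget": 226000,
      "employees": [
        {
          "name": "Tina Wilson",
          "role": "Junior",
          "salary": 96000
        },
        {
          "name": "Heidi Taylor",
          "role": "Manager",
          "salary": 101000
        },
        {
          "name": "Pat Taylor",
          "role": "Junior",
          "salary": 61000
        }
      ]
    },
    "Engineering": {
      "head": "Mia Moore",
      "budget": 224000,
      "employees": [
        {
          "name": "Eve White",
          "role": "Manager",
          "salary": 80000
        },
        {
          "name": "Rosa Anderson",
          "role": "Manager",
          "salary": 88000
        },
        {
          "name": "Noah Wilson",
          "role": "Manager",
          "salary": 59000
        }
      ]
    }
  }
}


Path: departments.Marketing.employees (count)

Navigate:
  -> departments
  -> Marketing
  -> employees (array, length 3)

3


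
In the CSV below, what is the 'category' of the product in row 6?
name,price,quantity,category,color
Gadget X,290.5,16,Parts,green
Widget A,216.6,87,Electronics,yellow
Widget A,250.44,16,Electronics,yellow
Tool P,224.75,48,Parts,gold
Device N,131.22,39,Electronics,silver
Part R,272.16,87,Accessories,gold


Query: Row 6 ('Part R'), column 'category'
Value: Accessories

Accessories


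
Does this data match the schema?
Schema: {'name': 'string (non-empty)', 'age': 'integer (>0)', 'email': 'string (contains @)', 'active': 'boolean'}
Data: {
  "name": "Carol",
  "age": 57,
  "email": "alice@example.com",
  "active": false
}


Validating each field against schema:
  name: OK (non-empty string)
  age: OK (positive integer)
  email: OK (string with @)
  active: OK (boolean)

Result: VALID

VALID


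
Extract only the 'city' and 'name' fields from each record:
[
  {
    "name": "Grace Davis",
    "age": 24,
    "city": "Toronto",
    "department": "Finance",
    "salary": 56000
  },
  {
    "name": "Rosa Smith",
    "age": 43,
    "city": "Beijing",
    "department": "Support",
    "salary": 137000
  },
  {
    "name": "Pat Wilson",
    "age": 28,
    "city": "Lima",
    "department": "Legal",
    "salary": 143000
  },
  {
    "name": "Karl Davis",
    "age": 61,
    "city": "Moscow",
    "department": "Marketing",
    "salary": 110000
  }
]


Original: 4 records with fields: name, age, city, department, salary
Keep: ['city', 'name']
Drop: ['age', 'department', 'salary']
Result: 4 records, 2 fields each

[
  {
    "city": "Toronto",
    "name": "Grace Davis"
  },
  {
    "city": "Beijing",
    "name": "Rosa Smith"
  },
  {
    "city": "Lima",
    "name": "Pat Wilson"
  },
  {
    "city": "Moscow",
    "name": "Karl Davis"
  }
]


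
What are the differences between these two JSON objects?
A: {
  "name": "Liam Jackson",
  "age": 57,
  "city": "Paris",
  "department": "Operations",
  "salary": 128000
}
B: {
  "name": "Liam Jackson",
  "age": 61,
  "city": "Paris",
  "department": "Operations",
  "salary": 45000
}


Comparing each field (in key order):
  name: same
  age: DIFFERENT
  city: same
  department: same
  salary: DIFFERENT
Differences:
  age: 57 -> 61
  salary: 128000 -> 45000

2 field(s) changed

2 changes: age, salary


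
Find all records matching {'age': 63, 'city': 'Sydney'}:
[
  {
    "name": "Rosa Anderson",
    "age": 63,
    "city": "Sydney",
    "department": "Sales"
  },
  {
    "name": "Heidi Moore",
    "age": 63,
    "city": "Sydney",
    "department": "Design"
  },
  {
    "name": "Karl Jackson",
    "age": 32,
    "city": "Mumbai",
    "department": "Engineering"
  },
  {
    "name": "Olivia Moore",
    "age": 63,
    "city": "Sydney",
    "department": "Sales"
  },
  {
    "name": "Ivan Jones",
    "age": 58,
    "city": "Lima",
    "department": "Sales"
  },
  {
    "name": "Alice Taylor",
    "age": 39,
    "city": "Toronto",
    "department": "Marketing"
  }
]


Search criteria: {'age': 63, 'city': 'Sydney'}

Checking 6 records:
  Rosa Anderson: {age: 63, city: Sydney} <-- MATCH
  Heidi Moore: {age: 63, city: Sydney} <-- MATCH
  Karl Jackson: {age: 32, city: Mumbai}
  Olivia Moore: {age: 63, city: Sydney} <-- MATCH
  Ivan Jones: {age: 58, city: Lima}
  Alice Taylor: {age: 39, city: Toronto}

Matches: ["Rosa Anderson", "Heidi Moore", "Olivia Moore"]

["Rosa Anderson", "Heidi Moore", "Olivia Moore"]


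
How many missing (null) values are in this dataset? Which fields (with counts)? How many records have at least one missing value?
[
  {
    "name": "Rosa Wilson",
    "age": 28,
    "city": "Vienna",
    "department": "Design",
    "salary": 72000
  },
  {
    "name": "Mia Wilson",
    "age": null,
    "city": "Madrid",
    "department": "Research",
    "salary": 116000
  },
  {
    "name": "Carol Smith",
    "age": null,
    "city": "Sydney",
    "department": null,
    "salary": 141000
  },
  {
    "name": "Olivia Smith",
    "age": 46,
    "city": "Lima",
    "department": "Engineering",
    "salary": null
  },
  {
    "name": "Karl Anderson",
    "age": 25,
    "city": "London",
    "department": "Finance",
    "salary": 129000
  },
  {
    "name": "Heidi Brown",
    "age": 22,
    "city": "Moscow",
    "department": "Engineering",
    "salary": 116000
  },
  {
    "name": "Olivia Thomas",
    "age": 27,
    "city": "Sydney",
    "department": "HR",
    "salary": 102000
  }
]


Checking for missing (null) values in 7 records:

  Rosa Wilson: complete
  Mia Wilson: age
  Carol Smith: age, department
  Olivia Smith: salary
  Karl Anderson: complete
  Heidi Brown: complete
  Olivia Thomas: complete

Per field:
  name: 0 missing
  age: 2 missing
  city: 0 missing
  department: 1 missing
  salary: 1 missing

Total missing values: 4
Records with any missing: 3

4 missing values (age: 2, department: 1, salary: 1); 3 incomplete records


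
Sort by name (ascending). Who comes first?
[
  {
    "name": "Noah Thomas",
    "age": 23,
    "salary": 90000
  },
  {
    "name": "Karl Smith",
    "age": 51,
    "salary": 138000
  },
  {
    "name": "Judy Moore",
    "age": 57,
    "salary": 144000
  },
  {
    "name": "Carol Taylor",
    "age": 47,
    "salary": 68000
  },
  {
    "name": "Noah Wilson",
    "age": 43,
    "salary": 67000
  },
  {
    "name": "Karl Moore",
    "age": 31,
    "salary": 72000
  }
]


Sort by: name (ascending)

Sorted order:
  1. Carol Taylor (name = Carol Taylor)
  2. Judy Moore (name = Judy Moore)
  3. Karl Moore (name = Karl Moore)
  4. Karl Smith (name = Karl Smith)
  5. Noah Thomas (name = Noah Thomas)
  6. Noah Wilson (name = Noah Wilson)

First: Carol Taylor

Carol Taylor


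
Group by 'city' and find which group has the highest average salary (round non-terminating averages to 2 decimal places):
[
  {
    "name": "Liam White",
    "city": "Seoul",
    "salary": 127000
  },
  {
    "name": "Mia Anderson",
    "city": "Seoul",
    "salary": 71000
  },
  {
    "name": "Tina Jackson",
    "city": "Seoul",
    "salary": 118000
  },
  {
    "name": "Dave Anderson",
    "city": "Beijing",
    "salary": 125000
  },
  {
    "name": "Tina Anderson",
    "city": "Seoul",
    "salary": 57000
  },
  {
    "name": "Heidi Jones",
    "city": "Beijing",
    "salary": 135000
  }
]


Group by: city

Groups:
  Beijing: 2 people, avg salary = 260000/2 = $130000
  Seoul: 4 people, avg salary = 373000/4 = $93250

Highest average salary: Beijing ($130000)

Beijing ($130000)


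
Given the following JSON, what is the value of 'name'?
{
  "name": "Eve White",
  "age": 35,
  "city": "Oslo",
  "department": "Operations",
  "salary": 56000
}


Looking up field 'name'
Value: Eve White

Eve White


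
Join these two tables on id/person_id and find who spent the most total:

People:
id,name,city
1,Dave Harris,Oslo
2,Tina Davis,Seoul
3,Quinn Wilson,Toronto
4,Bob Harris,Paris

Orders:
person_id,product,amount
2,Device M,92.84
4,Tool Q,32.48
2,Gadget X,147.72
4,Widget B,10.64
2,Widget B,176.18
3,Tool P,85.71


Join on: people.id = orders.person_id

Joined rows:
  Tina Davis (Seoul) bought Device M for $92.84
  Bob Harris (Paris) bought Tool Q for $32.48
  Tina Davis (Seoul) bought Gadget X for $147.72
  Bob Harris (Paris) bought Widget B for $10.64
  Tina Davis (Seoul) bought Widget B for $176.18
  Quinn Wilson (Toronto) bought Tool P for $85.71

Total per person:
  Tina Davis: $416.74
  Quinn Wilson: $85.71
  Bob Harris: $43.12

Top spender: Tina Davis ($416.74)

Tina Davis ($416.74)


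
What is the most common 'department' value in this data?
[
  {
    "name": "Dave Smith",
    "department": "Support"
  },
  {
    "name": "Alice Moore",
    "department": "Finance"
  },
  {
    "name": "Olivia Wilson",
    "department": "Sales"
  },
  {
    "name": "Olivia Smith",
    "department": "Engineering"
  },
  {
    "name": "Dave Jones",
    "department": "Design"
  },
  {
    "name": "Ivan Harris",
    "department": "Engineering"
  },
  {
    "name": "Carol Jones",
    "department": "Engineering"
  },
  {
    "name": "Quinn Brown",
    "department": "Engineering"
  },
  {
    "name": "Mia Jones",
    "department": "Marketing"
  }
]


Counting 'department' values across 9 records:

  Engineering: 4 ####
  Support: 1 #
  Finance: 1 #
  Sales: 1 #
  Design: 1 #
  Marketing: 1 #

Most common: Engineering (4 times)

Engineering (4 times)


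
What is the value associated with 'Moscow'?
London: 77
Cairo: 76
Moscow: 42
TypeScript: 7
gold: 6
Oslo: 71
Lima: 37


Looking up key 'Moscow'
Value: 42

42


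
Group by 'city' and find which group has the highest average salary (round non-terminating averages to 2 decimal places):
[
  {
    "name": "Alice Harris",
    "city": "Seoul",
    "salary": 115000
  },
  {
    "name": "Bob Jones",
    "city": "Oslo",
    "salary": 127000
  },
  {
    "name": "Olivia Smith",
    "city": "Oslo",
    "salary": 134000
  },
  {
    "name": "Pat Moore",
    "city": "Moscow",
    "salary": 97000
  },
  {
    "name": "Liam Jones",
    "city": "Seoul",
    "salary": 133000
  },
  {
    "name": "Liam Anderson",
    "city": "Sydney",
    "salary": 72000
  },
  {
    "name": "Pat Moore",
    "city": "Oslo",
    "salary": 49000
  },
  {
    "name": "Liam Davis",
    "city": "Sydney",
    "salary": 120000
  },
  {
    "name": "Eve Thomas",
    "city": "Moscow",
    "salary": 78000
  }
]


Group by: city

Groups:
  Moscow: 2 people, avg salary = 175000/2 = $87500
  Oslo: 3 people, avg salary = 310000/3 ≈ $103333.33
  Seoul: 2 people, avg salary = 248000/2 = $124000
  Sydney: 2 people, avg salary = 192000/2 = $96000

Highest average salary: Seoul ($124000)

Seoul ($124000)


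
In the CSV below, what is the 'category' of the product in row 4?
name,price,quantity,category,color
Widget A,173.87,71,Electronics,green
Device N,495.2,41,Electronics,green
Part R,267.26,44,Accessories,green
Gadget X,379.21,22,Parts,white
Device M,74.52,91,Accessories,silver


Query: Row 4 ('Gadget X'), column 'category'
Value: Parts

Parts


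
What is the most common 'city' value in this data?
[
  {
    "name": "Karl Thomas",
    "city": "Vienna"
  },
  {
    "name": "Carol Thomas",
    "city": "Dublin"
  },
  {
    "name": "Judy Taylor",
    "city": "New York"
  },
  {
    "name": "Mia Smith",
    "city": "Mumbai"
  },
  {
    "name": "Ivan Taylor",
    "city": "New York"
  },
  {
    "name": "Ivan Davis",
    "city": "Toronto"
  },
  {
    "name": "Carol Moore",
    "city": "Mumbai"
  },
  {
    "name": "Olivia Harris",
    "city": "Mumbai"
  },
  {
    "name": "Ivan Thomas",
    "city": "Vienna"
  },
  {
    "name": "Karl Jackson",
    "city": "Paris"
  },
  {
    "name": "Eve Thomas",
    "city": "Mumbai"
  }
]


Counting 'city' values across 11 records:

  Mumbai: 4 ####
  Vienna: 2 ##
  New York: 2 ##
  Dublin: 1 #
  Toronto: 1 #
  Paris: 1 #

Most common: Mumbai (4 times)

Mumbai (4 times)


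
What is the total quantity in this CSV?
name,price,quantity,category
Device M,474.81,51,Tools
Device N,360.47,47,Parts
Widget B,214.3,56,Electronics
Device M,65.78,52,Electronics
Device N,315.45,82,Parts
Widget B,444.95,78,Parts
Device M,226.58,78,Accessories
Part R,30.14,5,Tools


Computing total quantity:
Values: [51, 47, 56, 52, 82, 78, 78, 5]
Sum = 449

449


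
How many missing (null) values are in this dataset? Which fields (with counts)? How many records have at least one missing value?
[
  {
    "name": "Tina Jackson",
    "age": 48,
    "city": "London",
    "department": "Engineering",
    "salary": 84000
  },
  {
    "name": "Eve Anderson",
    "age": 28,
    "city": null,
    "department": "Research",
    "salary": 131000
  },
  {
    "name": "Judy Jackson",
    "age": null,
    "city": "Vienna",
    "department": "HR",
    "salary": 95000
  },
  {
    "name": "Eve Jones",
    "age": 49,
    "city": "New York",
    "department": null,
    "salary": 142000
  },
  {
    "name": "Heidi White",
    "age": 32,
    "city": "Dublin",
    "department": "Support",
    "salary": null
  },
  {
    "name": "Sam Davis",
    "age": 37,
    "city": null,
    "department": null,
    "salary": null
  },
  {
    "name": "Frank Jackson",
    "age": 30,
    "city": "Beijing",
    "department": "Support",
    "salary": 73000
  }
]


Checking for missing (null) values in 7 records:

  Tina Jackson: complete
  Eve Anderson: city
  Judy Jackson: age
  Eve Jones: department
  Heidi White: salary
  Sam Davis: city, department, salary
  Frank Jackson: complete

Per field:
  name: 0 missing
  age: 1 missing
  city: 2 missing
  department: 2 missing
  salary: 2 missing

Total missing values: 7
Records with any missing: 5

7 missing values (age: 1, city: 2, department: 2, salary: 2); 5 incomplete records


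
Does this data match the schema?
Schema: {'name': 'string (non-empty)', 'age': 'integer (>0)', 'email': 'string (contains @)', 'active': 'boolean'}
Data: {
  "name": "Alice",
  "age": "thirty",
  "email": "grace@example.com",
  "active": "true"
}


Validating each field against schema:
  name: OK (non-empty string)
  age: FAIL ("thirty" is not an integer)
  email: OK (string with @)
  active: FAIL ("true" is not a boolean)

Result: INVALID (2 errors: age, active)

INVALID (2 errors: age, active)


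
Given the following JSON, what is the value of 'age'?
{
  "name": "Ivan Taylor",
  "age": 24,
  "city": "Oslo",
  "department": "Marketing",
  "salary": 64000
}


Looking up field 'age'
Value: 24

24


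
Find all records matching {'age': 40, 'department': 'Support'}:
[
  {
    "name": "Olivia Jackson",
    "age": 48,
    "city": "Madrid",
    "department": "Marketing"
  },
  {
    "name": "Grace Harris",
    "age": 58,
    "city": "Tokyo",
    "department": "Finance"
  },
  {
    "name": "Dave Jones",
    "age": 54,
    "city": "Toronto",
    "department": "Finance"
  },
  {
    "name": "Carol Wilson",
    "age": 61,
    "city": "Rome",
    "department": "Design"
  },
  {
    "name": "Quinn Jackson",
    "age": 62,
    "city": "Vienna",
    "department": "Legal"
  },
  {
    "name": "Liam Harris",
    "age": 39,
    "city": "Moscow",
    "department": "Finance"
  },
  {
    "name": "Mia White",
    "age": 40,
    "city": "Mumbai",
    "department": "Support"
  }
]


Search criteria: {'age': 40, 'department': 'Support'}

Checking 7 records:
  Olivia Jackson: {age: 48, department: Marketing}
  Grace Harris: {age: 58, department: Finance}
  Dave Jones: {age: 54, department: Finance}
  Carol Wilson: {age: 61, department: Design}
  Quinn Jackson: {age: 62, department: Legal}
  Liam Harris: {age: 39, department: Finance}
  Mia White: {age: 40, department: Support} <-- MATCH

Matches: ["Mia White"]

["Mia White"]


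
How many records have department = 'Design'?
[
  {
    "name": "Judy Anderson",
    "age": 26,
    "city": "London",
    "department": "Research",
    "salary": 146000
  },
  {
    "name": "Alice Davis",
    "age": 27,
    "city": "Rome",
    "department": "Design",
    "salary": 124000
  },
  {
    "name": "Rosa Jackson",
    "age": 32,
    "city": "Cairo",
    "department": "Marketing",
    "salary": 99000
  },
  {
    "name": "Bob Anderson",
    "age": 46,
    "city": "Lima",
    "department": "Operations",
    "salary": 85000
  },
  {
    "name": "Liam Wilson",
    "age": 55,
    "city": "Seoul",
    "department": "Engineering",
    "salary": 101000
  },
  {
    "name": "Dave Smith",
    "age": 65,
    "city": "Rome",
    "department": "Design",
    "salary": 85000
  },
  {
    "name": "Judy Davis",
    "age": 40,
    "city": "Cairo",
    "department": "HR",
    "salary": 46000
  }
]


Data: 7 records
Condition: department = 'Design'

Checking each record:
  Judy Anderson: Research
  Alice Davis: Design MATCH
  Rosa Jackson: Marketing
  Bob Anderson: Operations
  Liam Wilson: Engineering
  Dave Smith: Design MATCH
  Judy Davis: HR

Count: 2

2


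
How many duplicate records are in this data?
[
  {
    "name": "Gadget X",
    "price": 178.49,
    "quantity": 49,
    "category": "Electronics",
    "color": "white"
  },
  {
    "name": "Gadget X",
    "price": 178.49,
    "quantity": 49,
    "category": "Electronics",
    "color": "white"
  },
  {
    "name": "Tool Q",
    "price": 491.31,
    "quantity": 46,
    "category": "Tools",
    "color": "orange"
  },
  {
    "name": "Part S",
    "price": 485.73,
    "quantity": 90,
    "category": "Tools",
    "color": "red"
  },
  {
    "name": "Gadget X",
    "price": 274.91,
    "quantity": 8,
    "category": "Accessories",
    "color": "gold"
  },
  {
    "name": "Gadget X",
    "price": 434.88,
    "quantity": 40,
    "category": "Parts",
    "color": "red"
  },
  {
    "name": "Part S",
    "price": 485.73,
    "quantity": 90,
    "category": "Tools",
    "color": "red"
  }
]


Checking 7 records for duplicates:

  Row 1: Gadget X ($178.49, qty 49)
  Row 2: Gadget X ($178.49, qty 49) <-- DUPLICATE
  Row 3: Tool Q ($491.31, qty 46)
  Row 4: Part S ($485.73, qty 90)
  Row 5: Gadget X ($274.91, qty 8)
  Row 6: Gadget X ($434.88, qty 40)
  Row 7: Part S ($485.73, qty 90) <-- DUPLICATE

Duplicates found: 2
Unique records: 5

2 duplicates, 5 unique


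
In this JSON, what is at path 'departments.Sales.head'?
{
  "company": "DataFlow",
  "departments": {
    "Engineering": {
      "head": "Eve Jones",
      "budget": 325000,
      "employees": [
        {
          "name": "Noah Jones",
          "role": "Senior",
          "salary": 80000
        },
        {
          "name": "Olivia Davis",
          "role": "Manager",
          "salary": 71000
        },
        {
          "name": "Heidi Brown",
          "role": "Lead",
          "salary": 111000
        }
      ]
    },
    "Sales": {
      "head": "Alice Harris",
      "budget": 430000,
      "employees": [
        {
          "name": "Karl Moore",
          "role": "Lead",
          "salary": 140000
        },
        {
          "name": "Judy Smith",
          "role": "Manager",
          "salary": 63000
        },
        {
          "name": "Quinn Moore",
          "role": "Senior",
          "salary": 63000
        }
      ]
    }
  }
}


Path: departments.Sales.head

Navigate:
  -> departments
  -> Sales
  -> head = 'Alice Harris'

Alice Harris


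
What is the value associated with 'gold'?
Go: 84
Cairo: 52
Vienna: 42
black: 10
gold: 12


Looking up key 'gold'
Value: 12

12


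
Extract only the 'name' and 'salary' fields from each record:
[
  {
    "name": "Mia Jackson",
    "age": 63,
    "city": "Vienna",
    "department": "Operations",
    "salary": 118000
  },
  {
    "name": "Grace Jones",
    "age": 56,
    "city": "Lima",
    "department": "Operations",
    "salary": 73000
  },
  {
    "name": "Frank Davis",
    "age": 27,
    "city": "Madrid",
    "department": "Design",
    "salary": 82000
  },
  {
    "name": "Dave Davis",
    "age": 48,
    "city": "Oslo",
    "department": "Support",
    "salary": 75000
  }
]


Original: 4 records with fields: name, age, city, department, salary
Keep: ['name', 'salary']
Drop: ['age', 'city', 'department']
Result: 4 records, 2 fields each

[
  {
    "name": "Mia Jackson",
    "salary": 118000
  },
  {
    "name": "Grace Jones",
    "salary": 73000
  },
  {
    "name": "Frank Davis",
    "salary": 82000
  },
  {
    "name": "Dave Davis",
    "salary": 75000
  }
]


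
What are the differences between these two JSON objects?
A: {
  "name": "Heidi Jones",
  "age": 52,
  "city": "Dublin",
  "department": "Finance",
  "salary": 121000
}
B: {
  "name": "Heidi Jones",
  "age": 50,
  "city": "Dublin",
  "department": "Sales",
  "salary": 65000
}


Comparing each field (in key order):
  name: same
  age: DIFFERENT
  city: same
  department: DIFFERENT
  salary: DIFFERENT
Differences:
  age: 52 -> 50
  department: Finance -> Sales
  salary: 121000 -> 65000

3 field(s) changed

3 changes: age, department, salary


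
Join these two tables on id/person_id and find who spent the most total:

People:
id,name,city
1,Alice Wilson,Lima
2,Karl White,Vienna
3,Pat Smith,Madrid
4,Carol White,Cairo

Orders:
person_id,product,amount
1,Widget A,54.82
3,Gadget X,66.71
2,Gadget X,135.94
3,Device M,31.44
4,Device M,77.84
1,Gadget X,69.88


Join on: people.id = orders.person_id

Joined rows:
  Alice Wilson (Lima) bought Widget A for $54.82
  Pat Smith (Madrid) bought Gadget X for $66.71
  Karl White (Vienna) bought Gadget X for $135.94
  Pat Smith (Madrid) bought Device M for $31.44
  Carol White (Cairo) bought Device M for $77.84
  Alice Wilson (Lima) bought Gadget X for $69.88

Total per person:
  Karl White: $135.94
  Alice Wilson: $124.70
  Pat Smith: $98.15
  Carol White: $77.84

Top spender: Karl White ($135.94)

Karl White ($135.94)


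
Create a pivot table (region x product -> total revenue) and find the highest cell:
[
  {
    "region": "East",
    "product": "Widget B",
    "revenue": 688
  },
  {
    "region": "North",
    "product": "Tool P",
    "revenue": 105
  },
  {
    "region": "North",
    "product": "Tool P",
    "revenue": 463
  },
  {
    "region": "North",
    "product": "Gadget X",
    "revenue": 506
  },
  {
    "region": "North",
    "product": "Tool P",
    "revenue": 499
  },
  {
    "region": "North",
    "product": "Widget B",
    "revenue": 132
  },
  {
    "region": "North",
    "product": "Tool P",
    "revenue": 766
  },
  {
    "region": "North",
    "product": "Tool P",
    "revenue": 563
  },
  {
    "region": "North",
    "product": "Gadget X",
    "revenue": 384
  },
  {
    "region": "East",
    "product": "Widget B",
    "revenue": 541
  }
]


Pivot: region (rows) x product (columns) -> total revenue

     Gadget X      Tool P        Widget B    
East             0             0          1229  
North          890          2396           132  

Highest: North / Tool P = $2396

North / Tool P = $2396


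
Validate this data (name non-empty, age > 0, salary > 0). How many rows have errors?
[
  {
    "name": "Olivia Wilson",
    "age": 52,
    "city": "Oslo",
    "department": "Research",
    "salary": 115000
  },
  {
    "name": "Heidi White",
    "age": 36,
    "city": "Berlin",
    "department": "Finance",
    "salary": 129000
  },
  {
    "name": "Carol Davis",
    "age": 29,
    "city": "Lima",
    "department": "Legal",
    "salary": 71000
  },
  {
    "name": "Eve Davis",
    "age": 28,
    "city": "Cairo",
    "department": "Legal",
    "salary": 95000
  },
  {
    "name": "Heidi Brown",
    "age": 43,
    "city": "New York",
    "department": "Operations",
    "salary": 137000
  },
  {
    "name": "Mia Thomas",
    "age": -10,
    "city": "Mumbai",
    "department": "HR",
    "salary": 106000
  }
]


Validating 6 records:
Rules: name non-empty, age > 0, salary > 0

  Row 1 (Olivia Wilson): OK
  Row 2 (Heidi White): OK
  Row 3 (Carol Davis): OK
  Row 4 (Eve Davis): OK
  Row 5 (Heidi Brown): OK
  Row 6 (Mia Thomas): negative age: -10

Total errors: 1

1 errors


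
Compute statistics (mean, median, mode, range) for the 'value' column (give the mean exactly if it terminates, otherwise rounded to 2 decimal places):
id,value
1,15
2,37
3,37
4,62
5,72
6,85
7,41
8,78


Data: [15, 37, 37, 62, 72, 85, 41, 78]
Count: 8
Sum: 427
Mean: 427/8 = 53.375
Sorted: [15, 37, 37, 41, 62, 72, 78, 85]
Median: 51.5
Mode: 37 (2 times)
Range: 85 - 15 = 70
Min: 15, Max: 85

mean=53.375, median=51.5, mode=37, range=70


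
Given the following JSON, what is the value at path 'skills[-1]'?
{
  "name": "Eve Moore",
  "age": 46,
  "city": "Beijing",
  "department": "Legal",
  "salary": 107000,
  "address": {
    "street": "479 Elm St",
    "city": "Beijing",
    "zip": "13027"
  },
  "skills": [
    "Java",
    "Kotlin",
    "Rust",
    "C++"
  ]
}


Query: skills[-1]
Path: skills -> last element
Value: C++

C++


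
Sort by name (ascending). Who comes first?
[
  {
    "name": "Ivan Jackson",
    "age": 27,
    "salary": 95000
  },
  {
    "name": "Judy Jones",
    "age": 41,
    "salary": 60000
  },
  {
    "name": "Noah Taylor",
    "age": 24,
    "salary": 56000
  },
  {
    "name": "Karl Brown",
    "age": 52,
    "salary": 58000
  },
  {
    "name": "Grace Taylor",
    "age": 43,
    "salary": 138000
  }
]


Sort by: name (ascending)

Sorted order:
  1. Grace Taylor (name = Grace Taylor)
  2. Ivan Jackson (name = Ivan Jackson)
  3. Judy Jones (name = Judy Jones)
  4. Karl Brown (name = Karl Brown)
  5. Noah Taylor (name = Noah Taylor)

First: Grace Taylor

Grace Taylor


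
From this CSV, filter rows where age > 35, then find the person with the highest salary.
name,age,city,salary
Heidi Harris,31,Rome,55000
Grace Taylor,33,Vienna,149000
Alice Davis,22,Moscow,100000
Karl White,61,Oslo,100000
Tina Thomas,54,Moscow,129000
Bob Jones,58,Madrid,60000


Filter: age > 35
Sort by: salary (descending)

Filtered records (3):
  Tina Thomas, age 54, salary $129000
  Karl White, age 61, salary $100000
  Bob Jones, age 58, salary $60000

Highest salary: Tina Thomas ($129000)

Tina Thomas


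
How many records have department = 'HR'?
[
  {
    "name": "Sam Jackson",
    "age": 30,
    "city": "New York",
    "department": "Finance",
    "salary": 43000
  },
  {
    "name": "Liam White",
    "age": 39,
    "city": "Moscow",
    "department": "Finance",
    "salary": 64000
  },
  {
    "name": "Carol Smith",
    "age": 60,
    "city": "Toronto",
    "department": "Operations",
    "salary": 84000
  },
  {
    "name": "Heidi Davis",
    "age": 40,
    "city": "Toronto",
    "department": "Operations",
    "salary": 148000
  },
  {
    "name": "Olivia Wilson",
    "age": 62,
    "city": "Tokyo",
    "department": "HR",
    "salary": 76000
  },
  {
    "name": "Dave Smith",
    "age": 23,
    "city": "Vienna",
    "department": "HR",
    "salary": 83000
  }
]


Data: 6 records
Condition: department = 'HR'

Checking each record:
  Sam Jackson: Finance
  Liam White: Finance
  Carol Smith: Operations
  Heidi Davis: Operations
  Olivia Wilson: HR MATCH
  Dave Smith: HR MATCH

Count: 2

2


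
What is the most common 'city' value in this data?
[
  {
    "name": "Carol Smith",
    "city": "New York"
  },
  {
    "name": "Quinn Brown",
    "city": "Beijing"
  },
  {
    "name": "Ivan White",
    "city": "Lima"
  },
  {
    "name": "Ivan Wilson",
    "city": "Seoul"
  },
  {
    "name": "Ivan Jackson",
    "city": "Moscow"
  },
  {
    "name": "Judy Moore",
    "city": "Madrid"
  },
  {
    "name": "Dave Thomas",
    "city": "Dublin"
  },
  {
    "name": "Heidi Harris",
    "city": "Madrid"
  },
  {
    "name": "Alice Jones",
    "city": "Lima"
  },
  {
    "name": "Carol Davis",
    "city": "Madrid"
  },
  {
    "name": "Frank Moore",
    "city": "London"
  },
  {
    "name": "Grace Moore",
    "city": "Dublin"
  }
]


Counting 'city' values across 12 records:

  Madrid: 3 ###
  Lima: 2 ##
  Dublin: 2 ##
  New York: 1 #
  Beijing: 1 #
  Seoul: 1 #
  Moscow: 1 #
  London: 1 #

Most common: Madrid (3 times)

Madrid (3 times)


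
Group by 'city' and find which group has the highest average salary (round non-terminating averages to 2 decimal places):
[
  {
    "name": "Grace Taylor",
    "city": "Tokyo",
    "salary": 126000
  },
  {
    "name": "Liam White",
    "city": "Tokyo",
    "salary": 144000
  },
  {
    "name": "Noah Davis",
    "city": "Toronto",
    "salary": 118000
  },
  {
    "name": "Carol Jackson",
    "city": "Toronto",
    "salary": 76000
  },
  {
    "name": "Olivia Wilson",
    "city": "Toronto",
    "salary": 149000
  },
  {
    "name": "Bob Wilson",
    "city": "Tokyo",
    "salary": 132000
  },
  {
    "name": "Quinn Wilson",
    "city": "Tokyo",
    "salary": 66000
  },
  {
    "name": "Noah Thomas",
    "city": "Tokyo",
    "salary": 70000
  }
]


Group by: city

Groups:
  Tokyo: 5 people, avg salary = 538000/5 = $107600
  Toronto: 3 people, avg salary = 343000/3 ≈ $114333.33

Highest average salary: Toronto (≈$114333.33)

Toronto (≈$114333.33)


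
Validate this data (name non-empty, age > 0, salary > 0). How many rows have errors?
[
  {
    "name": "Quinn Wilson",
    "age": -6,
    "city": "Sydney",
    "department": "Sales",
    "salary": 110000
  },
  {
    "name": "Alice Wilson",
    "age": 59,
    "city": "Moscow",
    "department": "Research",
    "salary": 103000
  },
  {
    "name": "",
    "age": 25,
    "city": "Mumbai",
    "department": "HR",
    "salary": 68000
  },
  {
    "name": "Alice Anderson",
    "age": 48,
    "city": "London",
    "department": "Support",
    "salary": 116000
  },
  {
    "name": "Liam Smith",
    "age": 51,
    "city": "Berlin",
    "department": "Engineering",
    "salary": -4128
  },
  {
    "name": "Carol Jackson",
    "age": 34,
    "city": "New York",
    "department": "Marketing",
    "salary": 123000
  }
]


Validating 6 records:
Rules: name non-empty, age > 0, salary > 0

  Row 1 (Quinn Wilson): negative age: -6
  Row 2 (Alice Wilson): OK
  Row 3 (???): empty name
  Row 4 (Alice Anderson): OK
  Row 5 (Liam Smith): negative salary: -4128
  Row 6 (Carol Jackson): OK

Total errors: 3

3 errors


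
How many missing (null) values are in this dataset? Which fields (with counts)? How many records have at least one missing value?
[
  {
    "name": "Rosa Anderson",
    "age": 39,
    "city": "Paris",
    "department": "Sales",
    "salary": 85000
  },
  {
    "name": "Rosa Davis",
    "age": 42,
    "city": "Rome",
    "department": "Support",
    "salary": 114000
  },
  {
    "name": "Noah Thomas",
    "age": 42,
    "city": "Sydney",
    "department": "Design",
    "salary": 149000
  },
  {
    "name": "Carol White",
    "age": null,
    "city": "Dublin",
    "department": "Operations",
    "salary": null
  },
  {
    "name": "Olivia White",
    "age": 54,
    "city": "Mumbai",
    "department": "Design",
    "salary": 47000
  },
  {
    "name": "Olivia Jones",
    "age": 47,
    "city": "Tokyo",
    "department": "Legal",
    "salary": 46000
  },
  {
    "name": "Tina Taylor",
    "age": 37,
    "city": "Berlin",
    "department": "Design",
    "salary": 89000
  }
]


Checking for missing (null) values in 7 records:

  Rosa Anderson: complete
  Rosa Davis: complete
  Noah Thomas: complete
  Carol White: age, salary
  Olivia White: complete
  Olivia Jones: complete
  Tina Taylor: complete

Per field:
  name: 0 missing
  age: 1 missing
  city: 0 missing
  department: 0 missing
  salary: 1 missing

Total missing values: 2
Records with any missing: 1

2 missing values (age: 1, salary: 1); 1 incomplete records


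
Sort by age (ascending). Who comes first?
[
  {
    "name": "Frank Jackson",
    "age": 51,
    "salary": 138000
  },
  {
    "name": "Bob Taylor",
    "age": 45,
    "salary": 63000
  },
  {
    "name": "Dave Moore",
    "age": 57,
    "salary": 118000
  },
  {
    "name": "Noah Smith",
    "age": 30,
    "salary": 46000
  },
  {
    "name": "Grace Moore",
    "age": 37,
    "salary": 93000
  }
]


Sort by: age (ascending)

Sorted order:
  1. Noah Smith (age = 30)
  2. Grace Moore (age = 37)
  3. Bob Taylor (age = 45)
  4. Frank Jackson (age = 51)
  5. Dave Moore (age = 57)

First: Noah Smith

Noah Smith


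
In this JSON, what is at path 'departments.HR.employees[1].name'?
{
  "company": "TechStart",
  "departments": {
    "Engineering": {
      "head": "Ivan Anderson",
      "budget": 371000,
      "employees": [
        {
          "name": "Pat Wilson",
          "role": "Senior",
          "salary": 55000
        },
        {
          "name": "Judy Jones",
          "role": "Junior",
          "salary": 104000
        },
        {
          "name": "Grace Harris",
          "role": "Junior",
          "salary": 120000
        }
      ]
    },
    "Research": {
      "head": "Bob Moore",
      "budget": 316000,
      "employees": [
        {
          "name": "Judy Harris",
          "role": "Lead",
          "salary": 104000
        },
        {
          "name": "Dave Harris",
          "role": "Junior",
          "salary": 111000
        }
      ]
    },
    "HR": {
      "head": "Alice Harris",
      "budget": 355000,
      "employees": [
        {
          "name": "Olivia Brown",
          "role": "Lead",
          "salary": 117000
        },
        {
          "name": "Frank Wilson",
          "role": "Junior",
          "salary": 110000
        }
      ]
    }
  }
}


Path: departments.HR.employees[1].name

Navigate:
  -> departments
  -> HR
  -> employees[1].name = 'Frank Wilson'

Frank Wilson


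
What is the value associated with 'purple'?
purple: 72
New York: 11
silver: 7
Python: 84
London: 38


Looking up key 'purple'
Value: 72

72


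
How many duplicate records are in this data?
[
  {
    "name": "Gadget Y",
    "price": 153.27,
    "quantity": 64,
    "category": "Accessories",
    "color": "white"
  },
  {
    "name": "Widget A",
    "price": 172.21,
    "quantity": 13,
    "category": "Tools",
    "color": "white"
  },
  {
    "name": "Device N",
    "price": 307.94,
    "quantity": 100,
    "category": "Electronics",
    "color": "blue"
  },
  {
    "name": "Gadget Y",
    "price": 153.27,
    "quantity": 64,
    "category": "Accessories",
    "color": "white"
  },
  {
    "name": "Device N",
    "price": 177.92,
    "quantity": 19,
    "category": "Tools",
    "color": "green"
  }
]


Checking 5 records for duplicates:

  Row 1: Gadget Y ($153.27, qty 64)
  Row 2: Widget A ($172.21, qty 13)
  Row 3: Device N ($307.94, qty 100)
  Row 4: Gadget Y ($153.27, qty 64) <-- DUPLICATE
  Row 5: Device N ($177.92, qty 19)

Duplicates found: 1
Unique records: 4

1 duplicates, 4 unique


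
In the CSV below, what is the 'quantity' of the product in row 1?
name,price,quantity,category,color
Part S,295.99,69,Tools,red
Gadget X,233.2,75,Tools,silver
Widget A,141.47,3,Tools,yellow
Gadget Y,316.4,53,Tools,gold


Query: Row 1 ('Part S'), column 'quantity'
Value: 69

69


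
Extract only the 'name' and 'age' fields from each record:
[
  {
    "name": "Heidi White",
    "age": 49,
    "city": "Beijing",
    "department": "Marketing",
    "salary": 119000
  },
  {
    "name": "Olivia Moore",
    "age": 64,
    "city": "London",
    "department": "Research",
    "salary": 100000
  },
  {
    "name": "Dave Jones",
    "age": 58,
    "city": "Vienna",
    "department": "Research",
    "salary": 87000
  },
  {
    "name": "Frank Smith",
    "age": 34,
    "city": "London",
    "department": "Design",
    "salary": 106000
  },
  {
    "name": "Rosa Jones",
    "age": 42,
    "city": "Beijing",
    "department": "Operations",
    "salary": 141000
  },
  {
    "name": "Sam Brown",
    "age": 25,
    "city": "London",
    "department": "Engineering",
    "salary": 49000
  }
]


Original: 6 records with fields: name, age, city, department, salary
Keep: ['name', 'age']
Drop: ['city', 'department', 'salary']
Result: 6 records, 2 fields each

[
  {
    "name": "Heidi White",
    "age": 49
  },
  {
    "name": "Olivia Moore",
    "age": 64
  },
  {
    "name": "Dave Jones",
    "age": 58
  },
  {
    "name": "Frank Smith",
    "age": 34
  },
  {
    "name": "Rosa Jones",
    "age": 42
  },
  {
    "name": "Sam Brown",
    "age": 25
  }
]
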